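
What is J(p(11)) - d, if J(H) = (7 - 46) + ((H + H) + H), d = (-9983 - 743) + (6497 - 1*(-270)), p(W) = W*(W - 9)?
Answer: 3986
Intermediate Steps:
p(W) = W*(-9 + W)
d = -3959 (d = -10726 + (6497 + 270) = -10726 + 6767 = -3959)
J(H) = -39 + 3*H (J(H) = -39 + (2*H + H) = -39 + 3*H)
J(p(11)) - d = (-39 + 3*(11*(-9 + 11))) - 1*(-3959) = (-39 + 3*(11*2)) + 3959 = (-39 + 3*22) + 3959 = (-39 + 66) + 3959 = 27 + 3959 = 3986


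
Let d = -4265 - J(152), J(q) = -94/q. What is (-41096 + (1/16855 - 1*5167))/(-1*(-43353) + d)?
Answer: -59261977664/50071738425 ≈ -1.1835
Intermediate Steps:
d = -324093/76 (d = -4265 - (-94)/152 = -4265 - 1*(-47/76) = -4265 + 47/76 = -324093/76 ≈ -4264.4)
(-41096 + (1/16855 - 1*5167))/(-1*(-43353) + d) = (-41096 + (1/16855 - 1*5167))/(-1*(-43353) - 324093/76) = (-41096 + (1/16855 - 5167))/(43353 - 324093/76) = (-41096 - 87089784/16855)/(2970735/76) = -779762864/16855*76/2970735 = -59261977664/50071738425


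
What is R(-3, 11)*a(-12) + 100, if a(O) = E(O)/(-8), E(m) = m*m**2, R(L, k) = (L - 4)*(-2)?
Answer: 3124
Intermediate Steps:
R(L, k) = 8 - 2*L (R(L, k) = (-4 + L)*(-2) = 8 - 2*L)
E(m) = m**3
a(O) = -O**3/8 (a(O) = O**3/(-8) = O**3*(-1/8) = -O**3/8)
R(-3, 11)*a(-12) + 100 = (8 - 2*(-3))*(-1/8*(-12)**3) + 100 = (8 + 6)*(-1/8*(-1728)) + 100 = 14*216 + 100 = 3024 + 100 = 3124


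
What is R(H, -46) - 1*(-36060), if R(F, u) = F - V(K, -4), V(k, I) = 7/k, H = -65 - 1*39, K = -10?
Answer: 359567/10 ≈ 35957.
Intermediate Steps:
H = -104 (H = -65 - 39 = -104)
R(F, u) = 7/10 + F (R(F, u) = F - 7/(-10) = F - 7*(-1)/10 = F - 1*(-7/10) = F + 7/10 = 7/10 + F)
R(H, -46) - 1*(-36060) = (7/10 - 104) - 1*(-36060) = -1033/10 + 36060 = 359567/10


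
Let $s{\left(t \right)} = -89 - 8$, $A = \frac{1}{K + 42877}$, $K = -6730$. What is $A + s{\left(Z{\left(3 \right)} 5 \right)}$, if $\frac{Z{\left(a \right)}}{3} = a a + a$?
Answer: $- \frac{3506258}{36147} \approx -97.0$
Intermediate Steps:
$Z{\left(a \right)} = 3 a + 3 a^{2}$ ($Z{\left(a \right)} = 3 \left(a a + a\right) = 3 \left(a^{2} + a\right) = 3 \left(a + a^{2}\right) = 3 a + 3 a^{2}$)
$A = \frac{1}{36147}$ ($A = \frac{1}{-6730 + 42877} = \frac{1}{36147} \approx 2.7665 \cdot 10^{-5}$)
$s{\left(t \right)} = -97$ ($s{\left(t \right)} = -89 - 8 = -97$)
$A + s{\left(Z{\left(3 \right)} 5 \right)} = \frac{1}{36147} - 97 = - \frac{3506258}{36147}$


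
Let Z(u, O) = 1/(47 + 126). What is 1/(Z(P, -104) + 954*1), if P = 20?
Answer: 173/165043 ≈ 0.0010482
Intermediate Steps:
Z(u, O) = 1/173
1/(Z(P, -104) + 954*1) = 1/(1/173 + 954*1) = 1/(1/173 + 954) = 1/(165043/173) = 173/165043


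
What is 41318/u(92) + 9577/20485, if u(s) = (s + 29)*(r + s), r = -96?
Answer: -420881981/4957370 ≈ -84.900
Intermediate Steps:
u(s) = (-96 + s)*(29 + s) (u(s) = (s + 29)*(-96 + s) = (29 + s)*(-96 + s) = (-96 + s)*(29 + s))
41318/u(92) + 9577/20485 = 41318/(-2784 + 92**2 - 67*92) + 9577/20485 = 41318/(-2784 + 8464 - 6164) + 9577*(1/20485) = 41318/(-484) + 9577/20485 = 41318*(-1/484) + 9577/20485 = -20659/242 + 9577/20485 = -420881981/4957370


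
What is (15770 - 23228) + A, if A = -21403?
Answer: -28861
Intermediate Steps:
(15770 - 23228) + A = (15770 - 23228) - 21403 = -7458 - 21403 = -28861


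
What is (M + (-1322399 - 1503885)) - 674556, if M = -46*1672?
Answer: -3577752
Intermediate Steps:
M = -76912
(M + (-1322399 - 1503885)) - 674556 = (-76912 + (-1322399 - 1503885)) - 674556 = (-76912 - 2826284) - 674556 = -2903196 - 674556 = -3577752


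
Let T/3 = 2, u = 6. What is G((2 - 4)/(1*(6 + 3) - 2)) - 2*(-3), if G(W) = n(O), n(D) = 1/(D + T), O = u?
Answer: 73/12 ≈ 6.0833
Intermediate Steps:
T = 6 (T = 3*2 = 6)
O = 6
n(D) = 1/(6 + D) (n(D) = 1/(D + 6) = 1/(6 + D))
G(W) = 1/12 (G(W) = 1/(6 + 6) = 1/12)
G((2 - 4)/(1*(6 + 3) - 2)) - 2*(-3) = 1/12 - 2*(-3) = 1/12 + 6 = 73/12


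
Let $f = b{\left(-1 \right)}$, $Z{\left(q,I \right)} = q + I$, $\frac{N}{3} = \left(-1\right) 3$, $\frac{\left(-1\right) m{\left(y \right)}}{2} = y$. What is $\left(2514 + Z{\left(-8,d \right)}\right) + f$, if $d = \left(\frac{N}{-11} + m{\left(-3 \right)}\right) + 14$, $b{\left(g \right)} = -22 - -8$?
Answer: $\frac{27641}{11} \approx 2512.8$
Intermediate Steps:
$b{\left(g \right)} = -14$ ($b{\left(g \right)} = -22 + 8 = -14$)
$m{\left(y \right)} = - 2 y$
$N = -9$ ($N = 3 \left(\left(-1\right) 3\right) = 3 \left(-3\right) = -9$)
$d = \frac{229}{11}$ ($d = \left(- \frac{9}{-11} - -6\right) + 14 = \left(\left(-9\right) \left(- \frac{1}{11}\right) + 6\right) + 14 = \left(\frac{9}{11} + 6\right) + 14 = \frac{75}{11} + 14 = \frac{229}{11} \approx 20.818$)
$Z{\left(q,I \right)} = I + q$
$f = -14$
$\left(2514 + Z{\left(-8,d \right)}\right) + f = \left(2514 + \left(\frac{229}{11} - 8\right)\right) - 14 = \left(2514 + \frac{141}{11}\right) - 14 = \frac{27795}{11} - 14 = \frac{27641}{11}$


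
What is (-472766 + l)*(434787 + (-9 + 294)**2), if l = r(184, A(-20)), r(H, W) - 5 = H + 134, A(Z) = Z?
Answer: -243786257316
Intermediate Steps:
r(H, W) = 139 + H (r(H, W) = 5 + (H + 134) = 5 + (134 + H) = 139 + H)
l = 323 (l = 139 + 184 = 323)
(-472766 + l)*(434787 + (-9 + 294)**2) = (-472766 + 323)*(434787 + (-9 + 294)**2) = -472443*(434787 + 285**2) = -472443*(434787 + 81225) = -472443*516012 = -243786257316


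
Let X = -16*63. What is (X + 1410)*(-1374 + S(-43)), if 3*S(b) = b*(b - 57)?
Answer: 23852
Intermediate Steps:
X = -1008
S(b) = b*(-57 + b)/3 (S(b) = (b*(b - 57))/3 = (b*(-57 + b))/3 = b*(-57 + b)/3)
(X + 1410)*(-1374 + S(-43)) = (-1008 + 1410)*(-1374 + (1/3)*(-43)*(-57 - 43)) = 402*(-1374 + (1/3)*(-43)*(-100)) = 402*(-1374 + 4300/3) = 402*(178/3) = 23852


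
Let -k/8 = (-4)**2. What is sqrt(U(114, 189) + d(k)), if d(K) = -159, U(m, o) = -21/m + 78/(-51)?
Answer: I*sqrt(67068366)/646 ≈ 12.677*I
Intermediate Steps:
U(m, o) = -26/17 - 21/m (U(m, o) = -21/m + 78*(-1/51) = -21/m - 26/17 = -26/17 - 21/m)
k = -128 (k = -8*(-4)**2 = -8*16 = -128)
sqrt(U(114, 189) + d(k)) = sqrt((-26/17 - 21/114) - 159) = sqrt((-26/17 - 21*1/114) - 159) = sqrt((-26/17 - 7/38) - 159) = sqrt(-1107/646 - 159) = sqrt(-103821/646) = I*sqrt(67068366)/646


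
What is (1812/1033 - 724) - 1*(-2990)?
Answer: 2342590/1033 ≈ 2267.8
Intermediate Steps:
(1812/1033 - 724) - 1*(-2990) = (1812*(1/1033) - 724) + 2990 = (1812/1033 - 724) + 2990 = -746080/1033 + 2990 = 2342590/1033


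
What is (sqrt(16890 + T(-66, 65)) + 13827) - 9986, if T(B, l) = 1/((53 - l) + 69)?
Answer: 3841 + sqrt(54875667)/57 ≈ 3971.0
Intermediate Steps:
T(B, l) = 1/(122 - l)
(sqrt(16890 + T(-66, 65)) + 13827) - 9986 = (sqrt(16890 - 1/(-122 + 65)) + 13827) - 9986 = (sqrt(16890 - 1/(-57)) + 13827) - 9986 = (sqrt(16890 - 1*(-1/57)) + 13827) - 9986 = (sqrt(16890 + 1/57) + 13827) - 9986 = (sqrt(962731/57) + 13827) - 9986 = (sqrt(54875667)/57 + 13827) - 9986 = (13827 + sqrt(54875667)/57) - 9986 = 3841 + sqrt(54875667)/57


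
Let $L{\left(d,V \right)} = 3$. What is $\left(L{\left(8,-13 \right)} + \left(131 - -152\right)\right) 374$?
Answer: $106964$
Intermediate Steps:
$\left(L{\left(8,-13 \right)} + \left(131 - -152\right)\right) 374 = \left(3 + \left(131 - -152\right)\right) 374 = \left(3 + \left(131 + 152\right)\right) 374 = \left(3 + 283\right) 374 = 286 \cdot 374 = 106964$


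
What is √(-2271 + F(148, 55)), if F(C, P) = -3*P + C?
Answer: 4*I*√143 ≈ 47.833*I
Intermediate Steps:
F(C, P) = C - 3*P
√(-2271 + F(148, 55)) = √(-2271 + (148 - 3*55)) = √(-2271 + (148 - 165)) = √(-2271 - 17) = √(-2288) = 4*I*√143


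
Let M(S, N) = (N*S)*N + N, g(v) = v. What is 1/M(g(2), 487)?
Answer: 1/474825 ≈ 2.1060e-6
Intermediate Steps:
M(S, N) = N + S*N**2 (M(S, N) = S*N**2 + N = N + S*N**2)
1/M(g(2), 487) = 1/(487*(1 + 487*2)) = 1/(487*(1 + 974)) = 1/(487*975) = 1/474825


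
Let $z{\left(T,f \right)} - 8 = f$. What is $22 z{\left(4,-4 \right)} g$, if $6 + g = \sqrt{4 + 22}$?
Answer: $-528 + 88 \sqrt{26} \approx -79.286$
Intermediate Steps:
$g = -6 + \sqrt{26}$ ($g = -6 + \sqrt{4 + 22} = -6 + \sqrt{26} \approx -0.90098$)
$z{\left(T,f \right)} = 8 + f$
$22 z{\left(4,-4 \right)} g = 22 \left(8 - 4\right) \left(-6 + \sqrt{26}\right) = 22 \cdot 4 \left(-6 + \sqrt{26}\right) = 88 \left(-6 + \sqrt{26}\right) = -528 + 88 \sqrt{26}$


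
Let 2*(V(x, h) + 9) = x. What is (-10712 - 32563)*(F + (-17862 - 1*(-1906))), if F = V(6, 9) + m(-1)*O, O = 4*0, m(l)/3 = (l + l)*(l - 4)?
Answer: 690755550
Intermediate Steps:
V(x, h) = -9 + x/2
m(l) = 6*l*(-4 + l) (m(l) = 3*((l + l)*(l - 4)) = 3*((2*l)*(-4 + l)) = 3*(2*l*(-4 + l)) = 6*l*(-4 + l))
O = 0
F = -6 (F = (-9 + (½)*6) + (6*(-1)*(-4 - 1))*0 = (-9 + 3) + (6*(-1)*(-5))*0 = -6 + 30*0 = -6 + 0 = -6)
(-10712 - 32563)*(F + (-17862 - 1*(-1906))) = (-10712 - 32563)*(-6 + (-17862 - 1*(-1906))) = -43275*(-6 + (-17862 + 1906)) = -43275*(-6 - 15956) = -43275*(-15962) = 690755550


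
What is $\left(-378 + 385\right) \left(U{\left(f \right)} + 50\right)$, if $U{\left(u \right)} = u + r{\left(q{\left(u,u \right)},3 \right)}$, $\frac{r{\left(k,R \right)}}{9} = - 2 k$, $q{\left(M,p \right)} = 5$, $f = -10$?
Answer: $-350$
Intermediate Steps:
$r{\left(k,R \right)} = - 18 k$ ($r{\left(k,R \right)} = 9 \left(- 2 k\right) = - 18 k$)
$U{\left(u \right)} = -90 + u$ ($U{\left(u \right)} = u - 90 = -90 + u$)
$\left(-378 + 385\right) \left(U{\left(f \right)} + 50\right) = \left(-378 + 385\right) \left(\left(-90 - 10\right) + 50\right) = 7 \left(-100 + 50\right) = 7 \left(-50\right) = -350$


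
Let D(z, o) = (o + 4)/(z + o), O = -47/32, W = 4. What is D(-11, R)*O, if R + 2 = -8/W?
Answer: 0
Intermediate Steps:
R = -4 (R = -2 - 8/4 = -2 - 8*¼ = -2 - 2 = -4)
O = -47/32 (O = -47*1/32 = -47/32 ≈ -1.4688)
D(z, o) = (4 + o)/(o + z)
D(-11, R)*O = ((4 - 4)/(-4 - 11))*(-47/32) = (0/(-15))*(-47/32) = -1/15*0*(-47/32) = 0*(-47/32) = 0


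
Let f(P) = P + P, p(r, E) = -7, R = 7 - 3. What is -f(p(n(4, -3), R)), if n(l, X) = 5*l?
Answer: 14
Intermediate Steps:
R = 4
f(P) = 2*P
-f(p(n(4, -3), R)) = -2*(-7) = -1*(-14) = 14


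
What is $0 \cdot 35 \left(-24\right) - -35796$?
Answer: $35796$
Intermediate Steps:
$0 \cdot 35 \left(-24\right) - -35796 = 0 \left(-24\right) + 35796 = 0 + 35796 = 35796$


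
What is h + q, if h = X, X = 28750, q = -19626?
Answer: 9124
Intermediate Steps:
h = 28750
h + q = 28750 - 19626 = 9124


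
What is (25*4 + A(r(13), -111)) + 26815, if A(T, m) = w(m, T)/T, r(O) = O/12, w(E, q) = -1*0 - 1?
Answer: 349883/13 ≈ 26914.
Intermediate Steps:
w(E, q) = -1 (w(E, q) = 0 - 1 = -1)
r(O) = O/12 (r(O) = O*(1/12) = O/12)
A(T, m) = -1/T
(25*4 + A(r(13), -111)) + 26815 = (25*4 - 1/((1/12)*13)) + 26815 = (100 - 1/13/12) + 26815 = (100 - 1*12/13) + 26815 = (100 - 12/13) + 26815 = 1288/13 + 26815 = 349883/13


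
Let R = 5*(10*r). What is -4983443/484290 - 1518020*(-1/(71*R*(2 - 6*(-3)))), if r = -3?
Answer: -1497196054/85961475 ≈ -17.417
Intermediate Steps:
R = -150 (R = 5*(10*(-3)) = 5*(-30) = -150)
-4983443/484290 - 1518020*(-1/(71*R*(2 - 6*(-3)))) = -4983443/484290 - 1518020*1/(10650*(2 - 6*(-3))) = -4983443*1/484290 - 1518020*1/(10650*(2 + 18)) = -4983443/484290 - 1518020/((20*(-150))*(-71)) = -4983443/484290 - 1518020/((-3000*(-71))) = -4983443/484290 - 1518020/213000 = -4983443/484290 - 1518020*1/213000 = -4983443/484290 - 75901/10650 = -1497196054/85961475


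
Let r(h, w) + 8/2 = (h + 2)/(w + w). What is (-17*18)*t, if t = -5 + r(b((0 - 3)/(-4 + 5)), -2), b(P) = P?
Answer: 5355/2 ≈ 2677.5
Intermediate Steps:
r(h, w) = -4 + (2 + h)/(2*w) (r(h, w) = -4 + (h + 2)/(w + w) = -4 + (2 + h)/((2*w)) = -4 + (2 + h)*(1/(2*w)) = -4 + (2 + h)/(2*w))
t = -35/4 (t = -5 + (½)*(2 + (0 - 3)/(-4 + 5) - 8*(-2))/(-2) = -5 + (½)*(-½)*(2 - 3/1 + 16) = -5 + (½)*(-½)*(2 - 3*1 + 16) = -5 + (½)*(-½)*(2 - 3 + 16) = -5 + (½)*(-½)*15 = -5 - 15/4 = -35/4 ≈ -8.7500)
(-17*18)*t = -17*18*(-35/4) = -306*(-35/4) = 5355/2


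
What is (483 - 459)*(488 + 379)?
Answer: 20808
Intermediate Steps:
(483 - 459)*(488 + 379) = 24*867 = 20808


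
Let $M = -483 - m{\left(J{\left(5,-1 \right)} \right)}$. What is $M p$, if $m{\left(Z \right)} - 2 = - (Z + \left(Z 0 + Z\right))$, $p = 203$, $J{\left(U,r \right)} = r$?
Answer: $-98861$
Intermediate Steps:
$m{\left(Z \right)} = 2 - 2 Z$ ($m{\left(Z \right)} = 2 - \left(Z + \left(Z 0 + Z\right)\right) = 2 - \left(Z + \left(0 + Z\right)\right) = 2 - \left(Z + Z\right) = 2 - 2 Z$)
$M = -487$ ($M = -483 - \left(2 - -2\right) = -483 - \left(2 + 2\right) = -483 - 4 = -487$)
$M p = \left(-487\right) 203 = -98861$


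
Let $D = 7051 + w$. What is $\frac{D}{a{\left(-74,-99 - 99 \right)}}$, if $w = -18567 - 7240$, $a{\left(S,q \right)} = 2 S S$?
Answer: $- \frac{4689}{2738} \approx -1.7126$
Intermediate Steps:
$a{\left(S,q \right)} = 2 S^{2}$
$w = -25807$
$D = -18756$ ($D = 7051 - 25807 = -18756$)
$\frac{D}{a{\left(-74,-99 - 99 \right)}} = - \frac{18756}{2 \left(-74\right)^{2}} = - \frac{18756}{2 \cdot 5476} = - \frac{18756}{10952} = \left(-18756\right) \frac{1}{10952} = - \frac{4689}{2738}$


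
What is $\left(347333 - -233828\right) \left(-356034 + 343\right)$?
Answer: $-206713737251$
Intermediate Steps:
$\left(347333 - -233828\right) \left(-356034 + 343\right) = \left(347333 + 233828\right) \left(-355691\right) = 581161 \left(-355691\right) = -206713737251$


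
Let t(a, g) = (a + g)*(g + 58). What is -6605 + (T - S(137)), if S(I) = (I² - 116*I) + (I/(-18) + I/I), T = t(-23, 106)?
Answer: 74459/18 ≈ 4136.6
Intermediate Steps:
t(a, g) = (58 + g)*(a + g) (t(a, g) = (a + g)*(58 + g) = (58 + g)*(a + g))
T = 13612 (T = 106² + 58*(-23) + 58*106 - 23*106 = 11236 - 1334 + 6148 - 2438 = 13612)
S(I) = 1 + I² - 2089*I/18 (S(I) = (I² - 116*I) + (I*(-1/18) + 1) = (I² - 116*I) + (-I/18 + 1) = (I² - 116*I) + (1 - I/18) = 1 + I² - 2089*I/18)
-6605 + (T - S(137)) = -6605 + (13612 - (1 + 137² - 2089/18*137)) = -6605 + (13612 - (1 + 18769 - 286193/18)) = -6605 + (13612 - 1*51667/18) = -6605 + (13612 - 51667/18) = -6605 + 193349/18 = 74459/18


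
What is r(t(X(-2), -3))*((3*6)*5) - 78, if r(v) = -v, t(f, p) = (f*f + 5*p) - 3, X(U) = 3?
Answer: 732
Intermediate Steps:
t(f, p) = -3 + f² + 5*p (t(f, p) = (f² + 5*p) - 3 = -3 + f² + 5*p)
r(t(X(-2), -3))*((3*6)*5) - 78 = (-(-3 + 3² + 5*(-3)))*((3*6)*5) - 78 = (-(-3 + 9 - 15))*(18*5) - 78 = -1*(-9)*90 - 78 = 9*90 - 78 = 810 - 78 = 732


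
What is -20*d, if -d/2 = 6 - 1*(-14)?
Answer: 800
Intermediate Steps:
d = -40 (d = -2*(6 - 1*(-14)) = -2*(6 + 14) = -2*20 = -40)
-20*d = -20*(-40) = 800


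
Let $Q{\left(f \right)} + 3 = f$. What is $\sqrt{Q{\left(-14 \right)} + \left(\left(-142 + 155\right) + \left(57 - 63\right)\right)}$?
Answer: $i \sqrt{10} \approx 3.1623 i$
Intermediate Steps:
$Q{\left(f \right)} = -3 + f$
$\sqrt{Q{\left(-14 \right)} + \left(\left(-142 + 155\right) + \left(57 - 63\right)\right)} = \sqrt{\left(-3 - 14\right) + \left(\left(-142 + 155\right) + \left(57 - 63\right)\right)} = \sqrt{-17 + \left(13 + \left(57 - 63\right)\right)} = \sqrt{-17 + \left(13 - 6\right)} = \sqrt{-17 + 7} = \sqrt{-10} = i \sqrt{10}$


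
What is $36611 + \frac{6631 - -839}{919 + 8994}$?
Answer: $\frac{362932313}{9913} \approx 36612.0$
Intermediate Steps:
$36611 + \frac{6631 - -839}{919 + 8994} = 36611 + \frac{6631 + \left(-2382 + 3221\right)}{9913} = 36611 + \left(6631 + 839\right) \frac{1}{9913} = 36611 + 7470 \cdot \frac{1}{9913} = 36611 + \frac{7470}{9913} = \frac{362932313}{9913}$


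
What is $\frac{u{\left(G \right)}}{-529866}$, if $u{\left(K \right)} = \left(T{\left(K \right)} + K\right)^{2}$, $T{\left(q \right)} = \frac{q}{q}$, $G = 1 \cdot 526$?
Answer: $- \frac{277729}{529866} \approx -0.52415$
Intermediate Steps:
$G = 526$
$T{\left(q \right)} = 1$
$u{\left(K \right)} = \left(1 + K\right)^{2}$
$\frac{u{\left(G \right)}}{-529866} = \frac{\left(1 + 526\right)^{2}}{-529866} = 527^{2} \left(- \frac{1}{529866}\right) = 277729 \left(- \frac{1}{529866}\right) = - \frac{277729}{529866}$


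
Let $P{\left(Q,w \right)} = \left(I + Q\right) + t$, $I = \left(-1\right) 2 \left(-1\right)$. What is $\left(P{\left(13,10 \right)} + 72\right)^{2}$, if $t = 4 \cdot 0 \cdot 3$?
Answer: $7569$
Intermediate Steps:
$t = 0$ ($t = 0 \cdot 3 = 0$)
$I = 2$ ($I = \left(-2\right) \left(-1\right) = 2$)
$P{\left(Q,w \right)} = 2 + Q$ ($P{\left(Q,w \right)} = \left(2 + Q\right) + 0 = 2 + Q$)
$\left(P{\left(13,10 \right)} + 72\right)^{2} = \left(\left(2 + 13\right) + 72\right)^{2} = \left(15 + 72\right)^{2} = 87^{2} = 7569$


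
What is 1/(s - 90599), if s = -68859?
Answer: -1/159458 ≈ -6.2712e-6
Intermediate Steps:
1/(s - 90599) = 1/(-68859 - 90599) = 1/(-159458) = -1/159458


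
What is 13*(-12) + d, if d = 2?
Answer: -154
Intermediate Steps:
13*(-12) + d = 13*(-12) + 2 = -156 + 2 = -154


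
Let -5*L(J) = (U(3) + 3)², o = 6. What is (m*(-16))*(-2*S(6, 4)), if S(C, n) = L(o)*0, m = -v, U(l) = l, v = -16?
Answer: 0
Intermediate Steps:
L(J) = -36/5 (L(J) = -(3 + 3)²/5 = -⅕*6² = -⅕*36 = -36/5)
m = 16 (m = -1*(-16) = 16)
S(C, n) = 0 (S(C, n) = -36/5*0 = 0)
(m*(-16))*(-2*S(6, 4)) = (16*(-16))*(-2*0) = -256*0 = 0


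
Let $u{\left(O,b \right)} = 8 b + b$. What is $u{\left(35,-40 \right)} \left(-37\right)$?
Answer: $13320$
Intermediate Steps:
$u{\left(O,b \right)} = 9 b$
$u{\left(35,-40 \right)} \left(-37\right) = 9 \left(-40\right) \left(-37\right) = \left(-360\right) \left(-37\right) = 13320$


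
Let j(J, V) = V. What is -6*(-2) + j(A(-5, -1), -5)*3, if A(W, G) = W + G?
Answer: -3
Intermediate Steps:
A(W, G) = G + W
-6*(-2) + j(A(-5, -1), -5)*3 = -6*(-2) - 5*3 = 12 - 15 = -3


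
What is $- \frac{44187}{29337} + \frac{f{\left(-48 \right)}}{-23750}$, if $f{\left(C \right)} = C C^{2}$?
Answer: $\frac{33257519}{10556875} \approx 3.1503$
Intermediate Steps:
$f{\left(C \right)} = C^{3}$
$- \frac{44187}{29337} + \frac{f{\left(-48 \right)}}{-23750} = - \frac{44187}{29337} + \frac{\left(-48\right)^{3}}{-23750} = \left(-44187\right) \frac{1}{29337} - - \frac{55296}{11875} = - \frac{1339}{889} + \frac{55296}{11875} = \frac{33257519}{10556875}$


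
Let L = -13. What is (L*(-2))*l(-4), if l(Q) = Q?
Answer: -104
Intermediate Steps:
(L*(-2))*l(-4) = -13*(-2)*(-4) = 26*(-4) = -104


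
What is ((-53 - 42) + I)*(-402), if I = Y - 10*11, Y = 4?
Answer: 80802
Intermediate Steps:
I = -106 (I = 4 - 10*11 = 4 - 110 = -106)
((-53 - 42) + I)*(-402) = ((-53 - 42) - 106)*(-402) = (-95 - 106)*(-402) = -201*(-402) = 80802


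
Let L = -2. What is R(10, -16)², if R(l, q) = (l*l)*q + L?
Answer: 2566404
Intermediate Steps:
R(l, q) = -2 + q*l² (R(l, q) = (l*l)*q - 2 = l²*q - 2 = q*l² - 2 = -2 + q*l²)
R(10, -16)² = (-2 - 16*10²)² = (-2 - 16*100)² = (-2 - 1600)² = (-1602)² = 2566404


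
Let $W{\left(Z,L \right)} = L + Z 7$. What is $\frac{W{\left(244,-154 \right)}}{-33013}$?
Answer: $- \frac{1554}{33013} \approx -0.047072$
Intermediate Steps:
$W{\left(Z,L \right)} = L + 7 Z$
$\frac{W{\left(244,-154 \right)}}{-33013} = \frac{-154 + 7 \cdot 244}{-33013} = \left(-154 + 1708\right) \left(- \frac{1}{33013}\right) = 1554 \left(- \frac{1}{33013}\right) = - \frac{1554}{33013}$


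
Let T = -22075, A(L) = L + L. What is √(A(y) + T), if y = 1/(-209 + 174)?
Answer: I*√27041945/35 ≈ 148.58*I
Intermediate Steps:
y = -1/35 (y = 1/(-35) = -1/35 ≈ -0.028571)
A(L) = 2*L
√(A(y) + T) = √(2*(-1/35) - 22075) = √(-2/35 - 22075) = √(-772627/35) = I*√27041945/35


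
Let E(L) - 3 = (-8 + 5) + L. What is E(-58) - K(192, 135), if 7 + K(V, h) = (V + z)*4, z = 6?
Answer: -843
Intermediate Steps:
E(L) = L (E(L) = 3 + ((-8 + 5) + L) = 3 + (-3 + L) = L)
K(V, h) = 17 + 4*V (K(V, h) = -7 + (V + 6)*4 = -7 + (6 + V)*4 = -7 + (24 + 4*V) = 17 + 4*V)
E(-58) - K(192, 135) = -58 - (17 + 4*192) = -58 - (17 + 768) = -58 - 1*785 = -58 - 785 = -843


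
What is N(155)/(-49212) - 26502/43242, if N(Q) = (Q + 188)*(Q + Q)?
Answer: -491844857/177335442 ≈ -2.7735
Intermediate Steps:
N(Q) = 2*Q*(188 + Q) (N(Q) = (188 + Q)*(2*Q) = 2*Q*(188 + Q))
N(155)/(-49212) - 26502/43242 = (2*155*(188 + 155))/(-49212) - 26502/43242 = (2*155*343)*(-1/49212) - 26502*1/43242 = 106330*(-1/49212) - 4417/7207 = -53165/24606 - 4417/7207 = -491844857/177335442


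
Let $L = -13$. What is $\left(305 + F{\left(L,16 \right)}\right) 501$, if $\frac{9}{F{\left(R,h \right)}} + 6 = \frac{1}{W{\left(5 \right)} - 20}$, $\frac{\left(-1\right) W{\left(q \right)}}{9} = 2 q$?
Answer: $\frac{100508115}{661} \approx 1.5205 \cdot 10^{5}$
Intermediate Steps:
$W{\left(q \right)} = - 18 q$ ($W{\left(q \right)} = - 9 \cdot 2 q = - 18 q$)
$F{\left(R,h \right)} = - \frac{990}{661}$ ($F{\left(R,h \right)} = \frac{9}{-6 + \frac{1}{\left(-18\right) 5 - 20}} = \frac{9}{-6 + \frac{1}{-90 - 20}} = \frac{9}{-6 + \frac{1}{-110}} = \frac{9}{-6 - \frac{1}{110}} = \frac{9}{- \frac{661}{110}} = 9 \left(- \frac{110}{661}\right) = - \frac{990}{661}$)
$\left(305 + F{\left(L,16 \right)}\right) 501 = \left(305 - \frac{990}{661}\right) 501 = \frac{200615}{661} \cdot 501 = \frac{100508115}{661}$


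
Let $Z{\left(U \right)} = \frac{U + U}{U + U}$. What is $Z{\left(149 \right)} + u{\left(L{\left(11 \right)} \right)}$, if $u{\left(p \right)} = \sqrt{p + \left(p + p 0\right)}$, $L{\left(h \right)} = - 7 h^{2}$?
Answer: $1 + 11 i \sqrt{14} \approx 1.0 + 41.158 i$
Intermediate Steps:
$Z{\left(U \right)} = 1$ ($Z{\left(U \right)} = \frac{2 U}{2 U} = 2 U \frac{1}{2 U} = 1$)
$u{\left(p \right)} = \sqrt{2} \sqrt{p}$ ($u{\left(p \right)} = \sqrt{p + \left(p + 0\right)} = \sqrt{p + p} = \sqrt{2 p} = \sqrt{2} \sqrt{p}$)
$Z{\left(149 \right)} + u{\left(L{\left(11 \right)} \right)} = 1 + \sqrt{2} \sqrt{- 7 \cdot 11^{2}} = 1 + \sqrt{2} \sqrt{\left(-7\right) 121} = 1 + \sqrt{2} \sqrt{-847} = 1 + \sqrt{2} \cdot 11 i \sqrt{7} = 1 + 11 i \sqrt{14}$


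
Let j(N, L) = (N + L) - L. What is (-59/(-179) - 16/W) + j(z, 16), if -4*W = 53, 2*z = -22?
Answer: -89774/9487 ≈ -9.4628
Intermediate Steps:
z = -11 (z = (1/2)*(-22) = -11)
W = -53/4 (W = -1/4*53 = -53/4 ≈ -13.250)
j(N, L) = N (j(N, L) = (L + N) - L = N)
(-59/(-179) - 16/W) + j(z, 16) = (-59/(-179) - 16/(-53/4)) - 11 = (-59*(-1/179) - 16*(-4/53)) - 11 = (59/179 + 64/53) - 11 = 14583/9487 - 11 = -89774/9487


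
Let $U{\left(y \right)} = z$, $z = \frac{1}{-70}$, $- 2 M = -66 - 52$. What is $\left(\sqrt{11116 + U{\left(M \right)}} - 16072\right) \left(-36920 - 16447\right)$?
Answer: $857714424 - \frac{53367 \sqrt{54468330}}{70} \approx 8.5209 \cdot 10^{8}$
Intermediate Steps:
$M = 59$ ($M = - \frac{-66 - 52}{2} = \left(- \frac{1}{2}\right) \left(-118\right) = 59$)
$z = - \frac{1}{70} \approx -0.014286$
$U{\left(y \right)} = - \frac{1}{70}$
$\left(\sqrt{11116 + U{\left(M \right)}} - 16072\right) \left(-36920 - 16447\right) = \left(\sqrt{11116 - \frac{1}{70}} - 16072\right) \left(-36920 - 16447\right) = \left(\sqrt{\frac{778119}{70}} - 16072\right) \left(-53367\right) = \left(\frac{\sqrt{54468330}}{70} - 16072\right) \left(-53367\right) = \left(-16072 + \frac{\sqrt{54468330}}{70}\right) \left(-53367\right) = 857714424 - \frac{53367 \sqrt{54468330}}{70}$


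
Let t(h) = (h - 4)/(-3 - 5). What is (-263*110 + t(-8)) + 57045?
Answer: 56233/2 ≈ 28117.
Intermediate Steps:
t(h) = ½ - h/8 (t(h) = (-4 + h)/(-8) = (-4 + h)*(-⅛) = ½ - h/8)
(-263*110 + t(-8)) + 57045 = (-263*110 + (½ - ⅛*(-8))) + 57045 = (-28930 + (½ + 1)) + 57045 = (-28930 + 3/2) + 57045 = -57857/2 + 57045 = 56233/2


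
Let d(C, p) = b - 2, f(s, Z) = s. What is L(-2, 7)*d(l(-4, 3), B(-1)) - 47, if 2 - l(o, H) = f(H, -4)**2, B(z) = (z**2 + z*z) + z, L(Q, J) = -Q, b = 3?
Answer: -45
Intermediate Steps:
B(z) = z + 2*z**2 (B(z) = (z**2 + z**2) + z = 2*z**2 + z = z + 2*z**2)
l(o, H) = 2 - H**2
d(C, p) = 1 (d(C, p) = 3 - 2 = 1)
L(-2, 7)*d(l(-4, 3), B(-1)) - 47 = -1*(-2)*1 - 47 = 2*1 - 47 = 2 - 47 = -45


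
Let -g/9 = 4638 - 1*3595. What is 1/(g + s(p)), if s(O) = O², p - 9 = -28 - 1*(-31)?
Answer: -1/9243 ≈ -0.00010819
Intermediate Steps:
p = 12 (p = 9 + (-28 - 1*(-31)) = 9 + (-28 + 31) = 9 + 3 = 12)
g = -9387 (g = -9*(4638 - 1*3595) = -9*(4638 - 3595) = -9*1043 = -9387)
1/(g + s(p)) = 1/(-9387 + 12²) = 1/(-9387 + 144) = 1/(-9243) = -1/9243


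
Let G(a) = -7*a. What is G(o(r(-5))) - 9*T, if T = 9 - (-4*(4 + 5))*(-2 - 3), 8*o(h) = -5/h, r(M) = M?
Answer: 12305/8 ≈ 1538.1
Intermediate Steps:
o(h) = -5/(8*h) (o(h) = (-5/h)/8 = -5/(8*h))
T = -171 (T = 9 - (-4*9)*(-5) = 9 - (-36)*(-5) = 9 - 1*180 = 9 - 180 = -171)
G(o(r(-5))) - 9*T = -(-35)/(8*(-5)) - 9*(-171) = -(-35)*(-1)/(8*5) + 1539 = -7*⅛ + 1539 = -7/8 + 1539 = 12305/8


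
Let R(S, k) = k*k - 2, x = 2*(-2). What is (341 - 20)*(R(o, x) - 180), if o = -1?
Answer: -53286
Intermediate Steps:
x = -4
R(S, k) = -2 + k**2 (R(S, k) = k**2 - 2 = -2 + k**2)
(341 - 20)*(R(o, x) - 180) = (341 - 20)*((-2 + (-4)**2) - 180) = 321*((-2 + 16) - 180) = 321*(14 - 180) = 321*(-166) = -53286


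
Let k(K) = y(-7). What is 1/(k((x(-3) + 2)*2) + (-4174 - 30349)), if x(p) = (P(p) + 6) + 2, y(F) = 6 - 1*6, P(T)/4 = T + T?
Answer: -1/34523 ≈ -2.8966e-5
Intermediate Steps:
P(T) = 8*T (P(T) = 4*(T + T) = 4*(2*T) = 8*T)
y(F) = 0 (y(F) = 6 - 6 = 0)
x(p) = 8 + 8*p (x(p) = (8*p + 6) + 2 = (6 + 8*p) + 2 = 8 + 8*p)
k(K) = 0
1/(k((x(-3) + 2)*2) + (-4174 - 30349)) = 1/(0 + (-4174 - 30349)) = 1/(0 - 34523) = 1/(-34523) = -1/34523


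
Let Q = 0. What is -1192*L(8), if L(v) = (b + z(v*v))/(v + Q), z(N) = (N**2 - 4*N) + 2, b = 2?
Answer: -572756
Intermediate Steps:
z(N) = 2 + N**2 - 4*N
L(v) = (4 + v**4 - 4*v**2)/v (L(v) = (2 + (2 + (v*v)**2 - 4*v*v))/(v + 0) = (2 + (2 + (v**2)**2 - 4*v**2))/v = (2 + (2 + v**4 - 4*v**2))/v = (4 + v**4 - 4*v**2)/v)
-1192*L(8) = -1192*(8**3 - 4*8 + 4/8) = -1192*(512 - 32 + 4*(1/8)) = -1192*(512 - 32 + 1/2) = -1192*961/2 = -572756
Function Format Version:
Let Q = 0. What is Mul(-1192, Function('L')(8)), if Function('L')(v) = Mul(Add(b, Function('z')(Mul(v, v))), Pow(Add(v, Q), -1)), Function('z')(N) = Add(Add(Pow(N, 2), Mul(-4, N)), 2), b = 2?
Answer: -572756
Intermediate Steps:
Function('z')(N) = Add(2, Pow(N, 2), Mul(-4, N))
Function('L')(v) = Mul(Pow(v, -1), Add(4, Pow(v, 4), Mul(-4, Pow(v, 2)))) (Function('L')(v) = Mul(Add(2, Add(2, Pow(Mul(v, v), 2), Mul(-4, Mul(v, v)))), Pow(Add(v, 0), -1)) = Mul(Add(2, Add(2, Pow(Pow(v, 2), 2), Mul(-4, Pow(v, 2)))), Pow(v, -1)) = Mul(Add(2, Add(2, Pow(v, 4), Mul(-4, Pow(v, 2)))), Pow(v, -1)) = Mul(Add(4, Pow(v, 4), Mul(-4, Pow(v, 2))), Pow(v, -1)) = Mul(Pow(v, -1), Add(4, Pow(v, 4), Mul(-4, Pow(v, 2)))))
Mul(-1192, Function('L')(8)) = Mul(-1192, Add(Pow(8, 3), Mul(-4, 8), Mul(4, Pow(8, -1)))) = Mul(-1192, Add(512, -32, Mul(4, Rational(1, 8)))) = Mul(-1192, Add(512, -32, Rational(1, 2))) = Mul(-1192, Rational(961, 2)) = -572756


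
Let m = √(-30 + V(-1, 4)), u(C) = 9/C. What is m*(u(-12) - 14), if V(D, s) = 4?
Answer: -59*I*√26/4 ≈ -75.211*I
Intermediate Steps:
m = I*√26 (m = √(-30 + 4) = √(-26) = I*√26 ≈ 5.099*I)
m*(u(-12) - 14) = (I*√26)*(9/(-12) - 14) = (I*√26)*(9*(-1/12) - 14) = (I*√26)*(-¾ - 14) = (I*√26)*(-59/4) = -59*I*√26/4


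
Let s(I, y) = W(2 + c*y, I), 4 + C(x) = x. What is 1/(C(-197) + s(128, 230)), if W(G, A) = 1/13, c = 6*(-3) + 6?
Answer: -13/2612 ≈ -0.0049770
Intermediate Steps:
C(x) = -4 + x
c = -12 (c = -18 + 6 = -12)
W(G, A) = 1/13
s(I, y) = 1/13
1/(C(-197) + s(128, 230)) = 1/((-4 - 197) + 1/13) = 1/(-201 + 1/13) = 1/(-2612/13) = -13/2612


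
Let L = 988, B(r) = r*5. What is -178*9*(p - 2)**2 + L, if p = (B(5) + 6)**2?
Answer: -1473327974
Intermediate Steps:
B(r) = 5*r
p = 961 (p = (5*5 + 6)**2 = (25 + 6)**2 = 31**2 = 961)
-178*9*(p - 2)**2 + L = -178*9*(961 - 2)**2 + 988 = -178*(959*3)**2 + 988 = -178*2877**2 + 988 = -178*8277129 + 988 = -1473328962 + 988 = -1473327974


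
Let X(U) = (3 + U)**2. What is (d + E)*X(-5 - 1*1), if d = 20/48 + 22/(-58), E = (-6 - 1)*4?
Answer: -29193/116 ≈ -251.66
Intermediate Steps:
E = -28 (E = -7*4 = -28)
d = 13/348 (d = 20*(1/48) + 22*(-1/58) = 5/12 - 11/29 = 13/348 ≈ 0.037356)
(d + E)*X(-5 - 1*1) = (13/348 - 28)*(3 + (-5 - 1*1))**2 = -9731*(3 + (-5 - 1))**2/348 = -9731*(3 - 6)**2/348 = -9731/348*(-3)**2 = -9731/348*9 = -29193/116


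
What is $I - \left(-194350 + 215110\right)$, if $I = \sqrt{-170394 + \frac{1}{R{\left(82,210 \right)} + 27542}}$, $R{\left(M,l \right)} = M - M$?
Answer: $-20760 + \frac{i \sqrt{129254373187474}}{27542} \approx -20760.0 + 412.79 i$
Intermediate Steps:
$R{\left(M,l \right)} = 0$
$I = \frac{i \sqrt{129254373187474}}{27542}$ ($I = \sqrt{-170394 + \frac{1}{0 + 27542}} = \sqrt{-170394 + \frac{1}{27542}} = \sqrt{- \frac{4692991547}{27542}} = \frac{i \sqrt{129254373187474}}{27542} \approx 412.79 i$)
$I - \left(-194350 + 215110\right) = \frac{i \sqrt{129254373187474}}{27542} - \left(-194350 + 215110\right) = \frac{i \sqrt{129254373187474}}{27542} - 20760 = -20760 + \frac{i \sqrt{129254373187474}}{27542}$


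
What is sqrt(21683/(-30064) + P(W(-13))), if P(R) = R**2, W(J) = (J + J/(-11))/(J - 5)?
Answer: I*sqrt(160644509357)/744084 ≈ 0.53866*I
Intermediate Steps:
W(J) = 10*J/(11*(-5 + J)) (W(J) = (J + J*(-1/11))/(-5 + J) = (J - J/11)/(-5 + J) = (10*J/11)/(-5 + J) = 10*J/(11*(-5 + J)))
sqrt(21683/(-30064) + P(W(-13))) = sqrt(21683/(-30064) + ((10/11)*(-13)/(-5 - 13))**2) = sqrt(21683*(-1/30064) + ((10/11)*(-13)/(-18))**2) = sqrt(-21683/30064 + ((10/11)*(-13)*(-1/18))**2) = sqrt(-21683/30064 + (65/99)**2) = sqrt(-21683/30064 + 4225/9801) = sqrt(-85494683/294657264) = I*sqrt(160644509357)/744084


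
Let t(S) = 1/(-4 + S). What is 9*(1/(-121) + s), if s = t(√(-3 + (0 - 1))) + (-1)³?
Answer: -6579/605 - 9*I/10 ≈ -10.874 - 0.9*I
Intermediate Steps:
s = -1 + (-4 - 2*I)/20 (s = 1/(-4 + √(-3 + (0 - 1))) + (-1)³ = 1/(-4 + √(-3 - 1)) - 1 = 1/(-4 + √(-4)) - 1 = 1/(-4 + 2*I) - 1 = (-4 - 2*I)/20 - 1 = -1 + (-4 - 2*I)/20 ≈ -1.2 - 0.1*I)
9*(1/(-121) + s) = 9*(1/(-121) + (-6/5 - I/10)) = 9*(-1/121 + (-6/5 - I/10)) = 9*(-731/605 - I/10) = -6579/605 - 9*I/10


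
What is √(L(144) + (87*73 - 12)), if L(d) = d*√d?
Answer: √8067 ≈ 89.817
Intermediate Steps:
L(d) = d^(3/2)
√(L(144) + (87*73 - 12)) = √(144^(3/2) + (87*73 - 12)) = √(1728 + (6351 - 12)) = √(1728 + 6339) = √8067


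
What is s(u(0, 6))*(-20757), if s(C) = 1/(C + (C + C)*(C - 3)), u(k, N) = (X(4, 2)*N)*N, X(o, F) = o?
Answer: -6919/13584 ≈ -0.50935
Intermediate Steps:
u(k, N) = 4*N² (u(k, N) = (4*N)*N = 4*N²)
s(C) = 1/(C + 2*C*(-3 + C)) (s(C) = 1/(C + (2*C)*(-3 + C)) = 1/(C + 2*C*(-3 + C)))
s(u(0, 6))*(-20757) = (1/(((4*6²))*(-5 + 2*(4*6²))))*(-20757) = (1/(((4*36))*(-5 + 2*(4*36))))*(-20757) = (1/(144*(-5 + 2*144)))*(-20757) = (1/(144*(-5 + 288)))*(-20757) = ((1/144)/283)*(-20757) = ((1/144)*(1/283))*(-20757) = (1/40752)*(-20757) = -6919/13584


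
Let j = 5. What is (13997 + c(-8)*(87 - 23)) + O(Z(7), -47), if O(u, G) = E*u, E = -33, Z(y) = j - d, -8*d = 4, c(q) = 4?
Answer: 28143/2 ≈ 14072.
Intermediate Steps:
d = -½ (d = -⅛*4 = -½ ≈ -0.50000)
Z(y) = 11/2 (Z(y) = 5 - 1*(-½) = 5 + ½ = 11/2)
O(u, G) = -33*u
(13997 + c(-8)*(87 - 23)) + O(Z(7), -47) = (13997 + 4*(87 - 23)) - 33*11/2 = (13997 + 4*64) - 363/2 = (13997 + 256) - 363/2 = 14253 - 363/2 = 28143/2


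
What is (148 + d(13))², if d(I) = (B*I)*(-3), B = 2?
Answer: 4900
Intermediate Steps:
d(I) = -6*I (d(I) = (2*I)*(-3) = -6*I)
(148 + d(13))² = (148 - 6*13)² = (148 - 78)² = 70² = 4900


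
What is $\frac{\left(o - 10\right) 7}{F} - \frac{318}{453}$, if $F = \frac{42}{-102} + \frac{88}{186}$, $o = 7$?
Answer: $- \frac{5023633}{14647} \approx -342.98$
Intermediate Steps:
$F = \frac{97}{1581}$ ($F = 42 \left(- \frac{1}{102}\right) + 88 \cdot \frac{1}{186} = - \frac{7}{17} + \frac{44}{93} = \frac{97}{1581} \approx 0.061354$)
$\frac{\left(o - 10\right) 7}{F} - \frac{318}{453} = \frac{\left(7 - 10\right) 7}{\frac{97}{1581}} - \frac{318}{453} = \left(-3\right) 7 \cdot \frac{1581}{97} - \frac{106}{151} = \left(-21\right) \frac{1581}{97} - \frac{106}{151} = - \frac{33201}{97} - \frac{106}{151} = - \frac{5023633}{14647}$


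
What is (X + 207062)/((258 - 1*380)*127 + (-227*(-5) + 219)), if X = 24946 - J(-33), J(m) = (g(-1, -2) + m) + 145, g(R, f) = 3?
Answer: -231893/14140 ≈ -16.400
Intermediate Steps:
J(m) = 148 + m (J(m) = (3 + m) + 145 = 148 + m)
X = 24831 (X = 24946 - (148 - 33) = 24946 - 1*115 = 24946 - 115 = 24831)
(X + 207062)/((258 - 1*380)*127 + (-227*(-5) + 219)) = (24831 + 207062)/((258 - 1*380)*127 + (-227*(-5) + 219)) = 231893/((258 - 380)*127 + (1135 + 219)) = 231893/(-122*127 + 1354) = 231893/(-15494 + 1354) = 231893/(-14140) = 231893*(-1/14140) = -231893/14140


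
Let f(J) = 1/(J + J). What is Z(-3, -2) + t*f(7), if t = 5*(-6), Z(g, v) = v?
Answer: -29/7 ≈ -4.1429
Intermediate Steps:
f(J) = 1/(2*J)
t = -30
Z(-3, -2) + t*f(7) = -2 - 15/7 = -29/7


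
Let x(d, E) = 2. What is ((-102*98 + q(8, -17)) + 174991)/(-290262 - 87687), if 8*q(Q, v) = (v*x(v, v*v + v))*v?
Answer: -660269/1511796 ≈ -0.43674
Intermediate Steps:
q(Q, v) = v**2/4 (q(Q, v) = ((v*2)*v)/8 = ((2*v)*v)/8 = (2*v**2)/8 = v**2/4)
((-102*98 + q(8, -17)) + 174991)/(-290262 - 87687) = ((-102*98 + (1/4)*(-17)**2) + 174991)/(-290262 - 87687) = ((-9996 + (1/4)*289) + 174991)/(-377949) = ((-9996 + 289/4) + 174991)*(-1/377949) = (-39695/4 + 174991)*(-1/377949) = (660269/4)*(-1/377949) = -660269/1511796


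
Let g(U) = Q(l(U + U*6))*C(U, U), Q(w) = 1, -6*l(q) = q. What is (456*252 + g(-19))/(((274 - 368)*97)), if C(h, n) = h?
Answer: -114893/9118 ≈ -12.601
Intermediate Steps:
l(q) = -q/6
g(U) = U (g(U) = 1*U = U)
(456*252 + g(-19))/(((274 - 368)*97)) = (456*252 - 19)/(((274 - 368)*97)) = (114912 - 19)/((-94*97)) = 114893/(-9118) = 114893*(-1/9118) = -114893/9118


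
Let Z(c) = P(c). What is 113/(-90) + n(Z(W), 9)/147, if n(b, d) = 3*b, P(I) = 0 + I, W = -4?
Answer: -5897/4410 ≈ -1.3372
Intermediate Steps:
P(I) = I
Z(c) = c
113/(-90) + n(Z(W), 9)/147 = 113/(-90) + (3*(-4))/147 = 113*(-1/90) - 12*1/147 = -113/90 - 4/49 = -5897/4410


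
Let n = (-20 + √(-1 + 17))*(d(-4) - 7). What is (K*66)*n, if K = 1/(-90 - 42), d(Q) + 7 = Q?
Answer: -144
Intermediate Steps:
d(Q) = -7 + Q
K = -1/132 (K = 1/(-132) = -1/132 ≈ -0.0075758)
n = 288 (n = (-20 + √(-1 + 17))*((-7 - 4) - 7) = (-20 + √16)*(-11 - 7) = (-20 + 4)*(-18) = -16*(-18) = 288)
(K*66)*n = -1/132*66*288 = -½*288 = -144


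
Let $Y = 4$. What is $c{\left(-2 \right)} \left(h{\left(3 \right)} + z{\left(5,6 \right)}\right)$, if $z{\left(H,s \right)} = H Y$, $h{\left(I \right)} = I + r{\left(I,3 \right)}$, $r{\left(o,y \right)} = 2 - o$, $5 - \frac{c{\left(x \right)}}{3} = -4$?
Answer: $594$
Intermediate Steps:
$c{\left(x \right)} = 27$ ($c{\left(x \right)} = 15 - -12 = 15 + 12 = 27$)
$h{\left(I \right)} = 2$ ($h{\left(I \right)} = I - \left(-2 + I\right) = 2$)
$z{\left(H,s \right)} = 4 H$ ($z{\left(H,s \right)} = H 4 = 4 H$)
$c{\left(-2 \right)} \left(h{\left(3 \right)} + z{\left(5,6 \right)}\right) = 27 \left(2 + 4 \cdot 5\right) = 27 \left(2 + 20\right) = 27 \cdot 22 = 594$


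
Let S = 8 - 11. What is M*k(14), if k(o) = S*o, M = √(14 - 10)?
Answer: -84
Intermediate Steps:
S = -3
M = 2 (M = √4 = 2)
k(o) = -3*o
M*k(14) = 2*(-3*14) = 2*(-42) = -84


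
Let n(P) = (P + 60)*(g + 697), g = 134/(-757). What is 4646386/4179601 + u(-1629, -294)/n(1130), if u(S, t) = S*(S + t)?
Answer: 12827935291338919/2623615169099050 ≈ 4.8894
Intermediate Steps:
g = -134/757 (g = 134*(-1/757) = -134/757 ≈ -0.17701)
n(P) = 31649700/757 + 527495*P/757 (n(P) = (P + 60)*(-134/757 + 697) = (60 + P)*(527495/757) = 31649700/757 + 527495*P/757)
4646386/4179601 + u(-1629, -294)/n(1130) = 4646386/4179601 + (-1629*(-1629 - 294))/(31649700/757 + (527495/757)*1130) = 4646386*(1/4179601) + (-1629*(-1923))/(31649700/757 + 596069350/757) = 4646386/4179601 + 3132567/(627719050/757) = 4646386/4179601 + 3132567*(757/627719050) = 4646386/4179601 + 2371353219/627719050 = 12827935291338919/2623615169099050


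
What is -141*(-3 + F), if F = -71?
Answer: 10434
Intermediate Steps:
-141*(-3 + F) = -141*(-3 - 71) = -141*(-74) = 10434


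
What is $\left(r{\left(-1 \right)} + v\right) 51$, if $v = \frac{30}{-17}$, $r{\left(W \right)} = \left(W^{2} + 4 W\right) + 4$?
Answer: $-39$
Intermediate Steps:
$r{\left(W \right)} = 4 + W^{2} + 4 W$
$v = - \frac{30}{17}$ ($v = 30 \left(- \frac{1}{17}\right) = - \frac{30}{17} \approx -1.7647$)
$\left(r{\left(-1 \right)} + v\right) 51 = \left(\left(4 + \left(-1\right)^{2} + 4 \left(-1\right)\right) - \frac{30}{17}\right) 51 = \left(\left(4 + 1 - 4\right) - \frac{30}{17}\right) 51 = \left(1 - \frac{30}{17}\right) 51 = \left(- \frac{13}{17}\right) 51 = -39$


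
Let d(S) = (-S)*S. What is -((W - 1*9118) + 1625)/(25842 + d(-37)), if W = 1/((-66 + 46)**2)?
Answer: 2997199/9789200 ≈ 0.30617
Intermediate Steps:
W = 1/400 (W = 1/((-20)**2) = 1/400 ≈ 0.0025000)
d(S) = -S**2
-((W - 1*9118) + 1625)/(25842 + d(-37)) = -((1/400 - 1*9118) + 1625)/(25842 - 1*(-37)**2) = -((1/400 - 9118) + 1625)/(25842 - 1*1369) = -(-3647199/400 + 1625)/(25842 - 1369) = -(-2997199)/(400*24473) = -1*(-2997199/9789200) = 2997199/9789200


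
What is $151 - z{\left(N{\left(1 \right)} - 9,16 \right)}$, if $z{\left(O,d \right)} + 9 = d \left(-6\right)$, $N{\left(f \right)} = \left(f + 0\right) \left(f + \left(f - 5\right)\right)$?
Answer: $256$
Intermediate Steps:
$N{\left(f \right)} = f \left(-5 + 2 f\right)$ ($N{\left(f \right)} = f \left(f + \left(f - 5\right)\right) = f \left(f + \left(-5 + f\right)\right) = f \left(-5 + 2 f\right)$)
$z{\left(O,d \right)} = -9 - 6 d$ ($z{\left(O,d \right)} = -9 + d \left(-6\right) = -9 - 6 d$)
$151 - z{\left(N{\left(1 \right)} - 9,16 \right)} = 151 - \left(-9 - 96\right) = 151 - -105 = 151 + 105 = 256$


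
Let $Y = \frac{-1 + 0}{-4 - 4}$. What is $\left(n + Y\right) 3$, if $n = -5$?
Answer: $- \frac{117}{8} \approx -14.625$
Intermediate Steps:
$Y = \frac{1}{8}$ ($Y = \frac{1}{-8} \left(-1\right) = \left(- \frac{1}{8}\right) \left(-1\right) = \frac{1}{8} \approx 0.125$)
$\left(n + Y\right) 3 = \left(-5 + \frac{1}{8}\right) 3 = \left(- \frac{39}{8}\right) 3 = - \frac{117}{8}$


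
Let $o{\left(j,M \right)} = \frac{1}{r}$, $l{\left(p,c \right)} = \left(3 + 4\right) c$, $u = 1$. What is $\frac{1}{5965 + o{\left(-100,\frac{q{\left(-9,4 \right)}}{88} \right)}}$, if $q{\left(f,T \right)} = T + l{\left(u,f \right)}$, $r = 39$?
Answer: $\frac{39}{232636} \approx 0.00016764$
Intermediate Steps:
$l{\left(p,c \right)} = 7 c$
$q{\left(f,T \right)} = T + 7 f$
$o{\left(j,M \right)} = \frac{1}{39}$
$\frac{1}{5965 + o{\left(-100,\frac{q{\left(-9,4 \right)}}{88} \right)}} = \frac{1}{5965 + \frac{1}{39}} = \frac{1}{\frac{232636}{39}} = \frac{39}{232636}$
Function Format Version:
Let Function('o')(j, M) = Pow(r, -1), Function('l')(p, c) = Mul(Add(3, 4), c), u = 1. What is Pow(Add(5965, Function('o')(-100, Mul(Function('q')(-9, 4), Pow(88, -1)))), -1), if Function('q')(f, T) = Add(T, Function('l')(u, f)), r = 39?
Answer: Rational(39, 232636) ≈ 0.00016764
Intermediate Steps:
Function('l')(p, c) = Mul(7, c)
Function('q')(f, T) = Add(T, Mul(7, f))
Function('o')(j, M) = Rational(1, 39) (Function('o')(j, M) = Pow(39, -1) = Rational(1, 39))
Pow(Add(5965, Function('o')(-100, Mul(Function('q')(-9, 4), Pow(88, -1)))), -1) = Pow(Add(5965, Rational(1, 39)), -1) = Pow(Rational(232636, 39), -1) = Rational(39, 232636)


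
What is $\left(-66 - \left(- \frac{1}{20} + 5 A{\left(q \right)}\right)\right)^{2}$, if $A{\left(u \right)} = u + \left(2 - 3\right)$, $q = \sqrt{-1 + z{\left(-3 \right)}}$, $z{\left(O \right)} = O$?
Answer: $\frac{1445961}{400} + 1219 i \approx 3614.9 + 1219.0 i$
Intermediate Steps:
$q = 2 i$ ($q = \sqrt{-1 - 3} = \sqrt{-4} = 2 i \approx 2.0 i$)
$A{\left(u \right)} = -1 + u$ ($A{\left(u \right)} = u + \left(2 - 3\right) = u - 1 = -1 + u$)
$\left(-66 - \left(- \frac{1}{20} + 5 A{\left(q \right)}\right)\right)^{2} = \left(-66 + \left(\left(1 \cdot \frac{1}{4} + 1 \frac{1}{-5}\right) - 5 \left(-1 + 2 i\right)\right)\right)^{2} = \left(-66 + \left(\left(1 \cdot \frac{1}{4} + 1 \left(- \frac{1}{5}\right)\right) + \left(5 - 10 i\right)\right)\right)^{2} = \left(-66 + \left(\left(\frac{1}{4} - \frac{1}{5}\right) + \left(5 - 10 i\right)\right)\right)^{2} = \left(-66 + \left(\frac{1}{20} + \left(5 - 10 i\right)\right)\right)^{2} = \left(-66 + \left(\frac{101}{20} - 10 i\right)\right)^{2} = \left(- \frac{1219}{20} - 10 i\right)^{2}$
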